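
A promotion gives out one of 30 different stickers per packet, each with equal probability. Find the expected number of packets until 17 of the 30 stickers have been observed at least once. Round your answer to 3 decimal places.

Going from k to k+1 distinct takes a geometric number of packets with mean 30/(30-k).
Sum over k = 0,...,16: E = 30/30 + 30/29 + 30/28 + ... + 30/15 + 30/14 = 24.4456.

24.446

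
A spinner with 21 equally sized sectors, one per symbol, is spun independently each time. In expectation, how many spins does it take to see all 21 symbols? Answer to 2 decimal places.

76.55

Split into phases: going from k distinct to k+1 distinct takes on average 21/(21-k) spins.
E[T] = 21/21 + 21/20 + 21/19 + ... + 21/2 + 21/1 = 21·H_{21}.
H_{21} = 3.645, so E[T] = 76.553.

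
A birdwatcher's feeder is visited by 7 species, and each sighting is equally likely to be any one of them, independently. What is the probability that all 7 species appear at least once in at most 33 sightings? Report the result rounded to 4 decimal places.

0.9571

By inclusion–exclusion over which species are missing,
P(all seen) = Σ_{j=0}^{7} (-1)^j C(7,j)((7-j)/7)^33
= 1.00000 - 0.04324 + 0.00032 - 0.00000 + 0.00000 - 0.00000 + 0.00000 - 0.00000
= 0.95708.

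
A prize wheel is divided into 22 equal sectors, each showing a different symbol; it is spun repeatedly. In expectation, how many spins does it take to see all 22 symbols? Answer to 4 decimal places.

Split into phases: going from k distinct to k+1 distinct takes on average 22/(22-k) spins.
E[T] = 22/22 + 22/21 + 22/20 + ... + 22/2 + 22/1 = 22·H_{22}.
H_{22} = 3.69081, so E[T] = 81.19789.

81.1979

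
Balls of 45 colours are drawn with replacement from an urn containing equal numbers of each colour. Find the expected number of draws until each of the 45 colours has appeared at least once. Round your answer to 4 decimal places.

Split into phases: going from k distinct to k+1 distinct takes on average 45/(45-k) draws.
E[T] = 45/45 + 45/44 + 45/43 + ... + 45/2 + 45/1 = 45·H_{45}.
H_{45} = 4.39495, so E[T] = 197.77267.

197.7727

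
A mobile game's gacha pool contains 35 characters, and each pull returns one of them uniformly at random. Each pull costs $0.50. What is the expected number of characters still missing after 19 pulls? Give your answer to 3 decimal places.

For each character, P(unseen after 19) = (34/35)^19 = 0.5765.
By linearity of expectation, E[unseen] = 35·(34/35)^19 = 20.1778.

20.178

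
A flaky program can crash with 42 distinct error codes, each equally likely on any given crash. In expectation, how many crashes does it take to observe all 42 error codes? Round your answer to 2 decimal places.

181.72

After k distinct error codes have appeared, the next crash gives a new one with probability (42-k)/42, so the expected wait for the (k+1)-th is 42/(42-k).
E[T] = 42/42 + 42/41 + 42/40 + ... + 42/2 + 42/1 = 42·H_{42}.
H_{42} = 4.327, so E[T] = 181.723.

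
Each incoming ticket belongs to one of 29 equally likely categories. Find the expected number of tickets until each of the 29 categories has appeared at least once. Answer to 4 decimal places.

114.8880

The wait to go from k to k+1 distinct categories is geometric with mean 29/(29-k).
E[T] = 29/29 + 29/28 + 29/27 + ... + 29/2 + 29/1 = 29·H_{29}.
H_{29} = 3.96165, so E[T] = 114.88796.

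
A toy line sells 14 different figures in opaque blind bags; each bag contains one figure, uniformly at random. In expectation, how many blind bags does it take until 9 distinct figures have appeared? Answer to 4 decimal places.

13.5552

Going from k to k+1 distinct takes a geometric number of blind bags with mean 14/(14-k).
Sum over k = 0,...,8: E = 14/14 + 14/13 + 14/12 + ... + 14/7 + 14/6 = 13.55521.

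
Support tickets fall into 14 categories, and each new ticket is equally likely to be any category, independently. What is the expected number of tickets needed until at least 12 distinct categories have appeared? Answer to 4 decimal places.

24.5219

Going from k to k+1 distinct takes a geometric number of tickets with mean 14/(14-k).
Sum over k = 0,...,11: E = 14/14 + 14/13 + 14/12 + ... + 14/4 + 14/3 = 24.52187.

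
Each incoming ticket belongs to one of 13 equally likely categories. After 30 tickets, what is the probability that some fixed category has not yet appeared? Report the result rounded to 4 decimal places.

Each ticket misses the fixed category with probability (13-1)/13 = 12/13, independently.
P(still missing after 30) = (12/13)^30 = 0.09060.

0.0906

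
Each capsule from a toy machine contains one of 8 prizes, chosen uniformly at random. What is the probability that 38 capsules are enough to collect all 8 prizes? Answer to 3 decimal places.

0.950

By inclusion–exclusion over which prizes are missing,
P(all seen) = Σ_{j=0}^{8} (-1)^j C(8,j)((8-j)/8)^38
= 1.0000 - 0.0500 + 0.0005 - 0.0000 + 0.0000 - 0.0000 + 0.0000 - 0.0000 + 0.0000
= 0.9505.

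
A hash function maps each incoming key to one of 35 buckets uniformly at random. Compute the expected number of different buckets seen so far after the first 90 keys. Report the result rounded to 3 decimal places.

32.423

For each bucket, P(seen in 90 keys) = 1 - (34/35)^90 = 0.9264.
By linearity of expectation, E[distinct seen] = 35·(1 - (34/35)^90) = 32.4234.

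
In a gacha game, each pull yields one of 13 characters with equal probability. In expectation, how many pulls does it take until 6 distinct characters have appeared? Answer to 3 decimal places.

7.635

Going from k to k+1 distinct takes a geometric number of pulls with mean 13/(13-k).
Sum over k = 0,...,5: E = 13/13 + 13/12 + 13/11 + 13/10 + 13/9 + 13/8 = 7.6346.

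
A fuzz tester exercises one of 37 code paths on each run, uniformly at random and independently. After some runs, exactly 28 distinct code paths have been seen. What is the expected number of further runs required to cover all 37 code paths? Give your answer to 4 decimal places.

104.6718

The wait to go from k to k+1 distinct code paths is geometric with mean 37/(37-k).
Sum over k = 28,...,36: E = 37/9 + 37/8 + 37/7 + ... + 37/2 + 37/1 = 104.67183.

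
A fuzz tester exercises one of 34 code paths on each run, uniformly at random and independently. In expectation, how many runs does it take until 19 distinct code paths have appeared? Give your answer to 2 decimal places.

27.20

Going from k to k+1 distinct takes a geometric number of runs with mean 34/(34-k).
Sum over k = 0,...,18: E = 34/34 + 34/33 + 34/32 + ... + 34/17 + 34/16 = 27.199.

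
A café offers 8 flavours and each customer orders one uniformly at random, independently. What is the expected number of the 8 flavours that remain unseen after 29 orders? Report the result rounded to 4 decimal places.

0.1665

For each flavour, P(unseen after 29) = (7/8)^29 = 0.02081.
By linearity of expectation, E[unseen] = 8·(7/8)^29 = 0.16647.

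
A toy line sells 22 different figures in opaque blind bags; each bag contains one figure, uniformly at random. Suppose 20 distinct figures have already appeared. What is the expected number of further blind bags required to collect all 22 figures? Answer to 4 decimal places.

The wait to go from k to k+1 distinct figures is geometric with mean 22/(22-k).
Sum over k = 20,...,21: E = 22/2 + 22/1 = 33.00000.

33.0000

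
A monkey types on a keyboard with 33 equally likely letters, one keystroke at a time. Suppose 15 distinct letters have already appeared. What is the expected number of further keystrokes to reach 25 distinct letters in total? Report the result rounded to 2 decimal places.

The wait to go from k to k+1 distinct letters is geometric with mean 33/(33-k).
Sum over k = 15,...,24: E = 33/18 + 33/17 + 33/16 + ... + 33/10 + 33/9 = 25.649.

25.65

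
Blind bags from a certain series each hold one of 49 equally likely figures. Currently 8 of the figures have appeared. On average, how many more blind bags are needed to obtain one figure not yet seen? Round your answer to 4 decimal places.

1.1951

The number of blind bags until the next new figure is geometric with success probability 41/49, so its mean is 49/41.
E = 49/41 = 1.19512.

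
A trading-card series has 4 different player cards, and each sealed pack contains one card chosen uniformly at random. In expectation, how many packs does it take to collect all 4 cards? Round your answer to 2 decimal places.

The wait to go from k to k+1 distinct cards is geometric with mean 4/(4-k).
E[T] = 4/4 + 4/3 + 4/2 + 4/1 = 4·H_{4}.
H_{4} = 2.083, so E[T] = 8.333.

8.33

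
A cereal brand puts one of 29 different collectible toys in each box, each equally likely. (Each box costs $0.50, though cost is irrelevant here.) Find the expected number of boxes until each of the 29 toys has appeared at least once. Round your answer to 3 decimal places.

114.888

The wait to go from k to k+1 distinct toys is geometric with mean 29/(29-k).
E[T] = 29/29 + 29/28 + 29/27 + ... + 29/2 + 29/1 = 29·H_{29}.
H_{29} = 3.9617, so E[T] = 114.8880.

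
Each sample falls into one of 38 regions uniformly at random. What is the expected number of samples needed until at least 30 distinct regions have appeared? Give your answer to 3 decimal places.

57.382

With k distinct regions already seen, the next new one arrives after an expected 38/(38-k) samples.
Sum over k = 0,...,29: E = 38/38 + 38/37 + 38/36 + ... + 38/10 + 38/9 = 57.3817.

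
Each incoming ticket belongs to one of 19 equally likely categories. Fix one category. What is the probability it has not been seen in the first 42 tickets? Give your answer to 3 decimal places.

0.103

On each ticket the fixed category fails to appear with probability 18/19.
P(still missing after 42) = (18/19)^42 = 0.1032.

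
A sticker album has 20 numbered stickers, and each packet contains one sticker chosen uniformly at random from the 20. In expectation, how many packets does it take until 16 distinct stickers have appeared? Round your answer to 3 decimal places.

30.288

Going from k to k+1 distinct takes a geometric number of packets with mean 20/(20-k).
Sum over k = 0,...,15: E = 20/20 + 20/19 + 20/18 + ... + 20/6 + 20/5 = 30.2881.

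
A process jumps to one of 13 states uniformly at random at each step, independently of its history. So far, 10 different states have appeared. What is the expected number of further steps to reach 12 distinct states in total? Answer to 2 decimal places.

10.83

From k distinct to k+1 distinct takes on average 13/(13-k) steps.
Sum over k = 10,...,11: E = 13/3 + 13/2 = 10.833.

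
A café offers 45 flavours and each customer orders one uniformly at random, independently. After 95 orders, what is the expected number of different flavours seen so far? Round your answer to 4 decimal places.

39.6786

For each flavour, P(seen in 95 orders) = 1 - (44/45)^95 = 0.88175.
By linearity of expectation, E[distinct seen] = 45·(1 - (44/45)^95) = 39.67857.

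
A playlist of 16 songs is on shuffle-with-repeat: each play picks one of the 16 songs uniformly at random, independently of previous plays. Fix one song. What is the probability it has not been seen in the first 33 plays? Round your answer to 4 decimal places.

Each play misses the fixed song with probability (16-1)/16 = 15/16, independently.
P(still missing after 33) = (15/16)^33 = 0.11886.

0.1189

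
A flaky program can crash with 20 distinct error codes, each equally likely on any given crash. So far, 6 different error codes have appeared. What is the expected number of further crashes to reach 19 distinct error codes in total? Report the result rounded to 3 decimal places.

The wait to go from k to k+1 distinct error codes is geometric with mean 20/(20-k).
Sum over k = 6,...,18: E = 20/14 + 20/13 + 20/12 + ... + 20/3 + 20/2 = 45.0312.

45.031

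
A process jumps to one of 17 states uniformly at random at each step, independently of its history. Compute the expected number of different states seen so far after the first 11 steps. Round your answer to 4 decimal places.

8.2737

For each state, P(seen in 11 steps) = 1 - (16/17)^11 = 0.48669.
By linearity of expectation, E[distinct seen] = 17·(1 - (16/17)^11) = 8.27369.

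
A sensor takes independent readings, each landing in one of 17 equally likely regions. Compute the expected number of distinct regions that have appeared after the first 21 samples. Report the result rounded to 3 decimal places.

For each region, P(seen in 21 samples) = 1 - (16/17)^21 = 0.7200.
By linearity of expectation, E[distinct seen] = 17·(1 - (16/17)^21) = 12.2407.

12.241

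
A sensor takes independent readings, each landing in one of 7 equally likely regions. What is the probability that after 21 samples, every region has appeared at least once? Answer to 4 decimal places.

0.7427

By inclusion–exclusion over which regions are missing,
P(all seen) = Σ_{j=0}^{7} (-1)^j C(7,j)((7-j)/7)^21
= 1.00000 - 0.27493 + 0.01793 - 0.00028 + 0.00000 - 0.00000 + 0.00000 - 0.00000
= 0.74273.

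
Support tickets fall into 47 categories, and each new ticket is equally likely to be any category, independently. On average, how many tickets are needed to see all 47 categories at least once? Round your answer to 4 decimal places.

208.5843

Split into phases: going from k distinct to k+1 distinct takes on average 47/(47-k) tickets.
E[T] = 47/47 + 47/46 + 47/45 + ... + 47/2 + 47/1 = 47·H_{47}.
H_{47} = 4.43796, so E[T] = 208.58430.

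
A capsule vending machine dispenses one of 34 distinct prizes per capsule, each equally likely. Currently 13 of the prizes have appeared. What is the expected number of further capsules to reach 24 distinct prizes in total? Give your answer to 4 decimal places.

24.3573

The wait to go from k to k+1 distinct prizes is geometric with mean 34/(34-k).
Sum over k = 13,...,23: E = 34/21 + 34/20 + 34/19 + ... + 34/12 + 34/11 = 24.35728.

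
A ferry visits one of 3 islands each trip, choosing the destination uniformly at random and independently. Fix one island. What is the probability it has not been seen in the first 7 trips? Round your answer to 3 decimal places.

0.059

On each trip the fixed island fails to appear with probability 2/3.
P(still missing after 7) = (2/3)^7 = 0.0585.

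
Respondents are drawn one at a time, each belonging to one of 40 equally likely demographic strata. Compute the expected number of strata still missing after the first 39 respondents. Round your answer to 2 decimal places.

14.90

For each stratum, P(unseen after 39) = (39/40)^39 = 0.373.
By linearity of expectation, E[unseen] = 40·(39/40)^39 = 14.902.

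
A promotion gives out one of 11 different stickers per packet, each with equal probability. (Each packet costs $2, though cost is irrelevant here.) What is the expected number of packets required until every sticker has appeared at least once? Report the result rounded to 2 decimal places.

33.22

After k distinct stickers have appeared, the next packet gives a new one with probability (11-k)/11, so the expected wait for the (k+1)-th is 11/(11-k).
E[T] = 11/11 + 11/10 + 11/9 + ... + 11/2 + 11/1 = 11·H_{11}.
H_{11} = 3.020, so E[T] = 33.219.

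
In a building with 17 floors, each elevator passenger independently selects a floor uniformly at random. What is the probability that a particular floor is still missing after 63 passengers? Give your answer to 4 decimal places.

On each passenger the fixed floor fails to appear with probability 16/17.
P(still missing after 63) = (16/17)^63 = 0.02194.

0.0219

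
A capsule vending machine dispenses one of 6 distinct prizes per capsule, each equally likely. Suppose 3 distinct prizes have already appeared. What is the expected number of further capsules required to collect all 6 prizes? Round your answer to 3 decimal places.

11.000

The wait to go from k to k+1 distinct prizes is geometric with mean 6/(6-k).
Sum over k = 3,...,5: E = 6/3 + 6/2 + 6/1 = 11.0000.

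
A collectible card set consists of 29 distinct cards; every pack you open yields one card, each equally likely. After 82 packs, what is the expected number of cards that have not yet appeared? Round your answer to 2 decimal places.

1.63

For each card, P(unseen after 82) = (28/29)^82 = 0.056.
By linearity of expectation, E[unseen] = 29·(28/29)^82 = 1.632.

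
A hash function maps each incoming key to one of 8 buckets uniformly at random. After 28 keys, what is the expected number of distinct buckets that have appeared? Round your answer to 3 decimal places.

7.810

For each bucket, P(seen in 28 keys) = 1 - (7/8)^28 = 0.9762.
By linearity of expectation, E[distinct seen] = 8·(1 - (7/8)^28) = 7.8098.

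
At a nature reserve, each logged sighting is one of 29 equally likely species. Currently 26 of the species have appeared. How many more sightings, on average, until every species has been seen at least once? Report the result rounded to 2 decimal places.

From k distinct to k+1 distinct takes on average 29/(29-k) sightings.
Sum over k = 26,...,28: E = 29/3 + 29/2 + 29/1 = 53.167.

53.17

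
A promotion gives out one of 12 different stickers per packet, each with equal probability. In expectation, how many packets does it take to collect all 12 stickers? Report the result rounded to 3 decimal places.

37.239

After k distinct stickers have appeared, the next packet gives a new one with probability (12-k)/12, so the expected wait for the (k+1)-th is 12/(12-k).
E[T] = 12/12 + 12/11 + 12/10 + ... + 12/2 + 12/1 = 12·H_{12}.
H_{12} = 3.1032, so E[T] = 37.2385.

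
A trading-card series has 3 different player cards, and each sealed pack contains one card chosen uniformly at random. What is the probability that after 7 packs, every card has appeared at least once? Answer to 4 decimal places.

0.8258

By inclusion–exclusion over which cards are missing,
P(all seen) = Σ_{j=0}^{3} (-1)^j C(3,j)((3-j)/3)^7
= 1.00000 - 0.17558 + 0.00137 - 0.00000
= 0.82579.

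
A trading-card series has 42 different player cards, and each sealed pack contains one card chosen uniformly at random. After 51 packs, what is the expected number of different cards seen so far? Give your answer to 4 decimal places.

For each card, P(seen in 51 packs) = 1 - (41/42)^51 = 0.70741.
By linearity of expectation, E[distinct seen] = 42·(1 - (41/42)^51) = 29.71112.

29.7111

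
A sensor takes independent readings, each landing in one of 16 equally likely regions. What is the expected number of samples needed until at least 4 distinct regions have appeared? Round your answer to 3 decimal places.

With k distinct regions already seen, the next new one arrives after an expected 16/(16-k) samples.
Sum over k = 0,...,3: E = 16/16 + 16/15 + 16/14 + 16/13 = 4.4403.

4.440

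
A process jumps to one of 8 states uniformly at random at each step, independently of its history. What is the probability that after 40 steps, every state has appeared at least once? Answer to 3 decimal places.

Let A_i be the event that state i is missing after 40 steps. By inclusion–exclusion on the A_i,
P(all seen) = Σ_{j=0}^{8} (-1)^j C(8,j)((8-j)/8)^40
= 1.0000 - 0.0383 + 0.0003 - 0.0000 + 0.0000 - 0.0000 + 0.0000 - 0.0000 + 0.0000
= 0.9620.

0.962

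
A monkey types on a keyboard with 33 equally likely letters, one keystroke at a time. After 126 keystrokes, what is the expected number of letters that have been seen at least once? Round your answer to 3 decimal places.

For each letter, P(seen in 126 keystrokes) = 1 - (32/33)^126 = 0.9793.
By linearity of expectation, E[distinct seen] = 33·(1 - (32/33)^126) = 32.3166.

32.317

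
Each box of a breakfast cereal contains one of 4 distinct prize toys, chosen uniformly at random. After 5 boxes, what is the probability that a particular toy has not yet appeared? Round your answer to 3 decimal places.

0.237

On each box the fixed toy fails to appear with probability 3/4.
P(still missing after 5) = (3/4)^5 = 0.2373.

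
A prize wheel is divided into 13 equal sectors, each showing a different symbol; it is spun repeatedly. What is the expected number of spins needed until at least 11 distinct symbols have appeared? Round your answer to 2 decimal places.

With k distinct symbols already seen, the next new one arrives after an expected 13/(13-k) spins.
Sum over k = 0,...,10: E = 13/13 + 13/12 + 13/11 + ... + 13/4 + 13/3 = 21.842.

21.84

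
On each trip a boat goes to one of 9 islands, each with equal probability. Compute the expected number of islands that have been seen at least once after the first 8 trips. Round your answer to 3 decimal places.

For each island, P(seen in 8 trips) = 1 - (8/9)^8 = 0.6103.
By linearity of expectation, E[distinct seen] = 9·(1 - (8/9)^8) = 5.4923.

5.492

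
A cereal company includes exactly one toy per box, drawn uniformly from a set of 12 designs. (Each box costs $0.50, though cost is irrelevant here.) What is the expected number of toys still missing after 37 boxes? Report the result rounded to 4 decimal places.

0.4797

For each toy, P(unseen after 37) = (11/12)^37 = 0.03998.
By linearity of expectation, E[unseen] = 12·(11/12)^37 = 0.47974.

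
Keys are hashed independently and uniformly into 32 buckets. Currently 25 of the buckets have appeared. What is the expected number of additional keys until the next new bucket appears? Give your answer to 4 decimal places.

Each key yields a new bucket with probability (32-25)/32 = 7/32, so the wait is geometric with mean 32/7.
E = 32/7 = 4.57143.

4.5714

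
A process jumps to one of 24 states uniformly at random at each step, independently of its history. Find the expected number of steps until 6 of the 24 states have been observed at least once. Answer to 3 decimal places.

Going from k to k+1 distinct takes a geometric number of steps with mean 24/(24-k).
Sum over k = 0,...,5: E = 24/24 + 24/23 + 24/22 + 24/21 + 24/20 + 24/19 = 6.7404.

6.740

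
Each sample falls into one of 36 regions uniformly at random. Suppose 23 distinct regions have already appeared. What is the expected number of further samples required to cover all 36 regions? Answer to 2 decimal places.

114.48

With k distinct regions already seen, the next new one takes an expected 36/(36-k) samples.
Sum over k = 23,...,35: E = 36/13 + 36/12 + 36/11 + ... + 36/2 + 36/1 = 114.485.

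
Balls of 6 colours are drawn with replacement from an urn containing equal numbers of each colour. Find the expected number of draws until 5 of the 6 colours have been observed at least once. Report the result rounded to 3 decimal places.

8.700

With k distinct colours already seen, the next new one arrives after an expected 6/(6-k) draws.
Sum over k = 0,...,4: E = 6/6 + 6/5 + 6/4 + 6/3 + 6/2 = 8.7000.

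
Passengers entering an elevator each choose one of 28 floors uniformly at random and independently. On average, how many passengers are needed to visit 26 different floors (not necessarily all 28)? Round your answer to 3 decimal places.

67.961

With k distinct floors already seen, the next new one arrives after an expected 28/(28-k) passengers.
Sum over k = 0,...,25: E = 28/28 + 28/27 + 28/26 + ... + 28/4 + 28/3 = 67.9608.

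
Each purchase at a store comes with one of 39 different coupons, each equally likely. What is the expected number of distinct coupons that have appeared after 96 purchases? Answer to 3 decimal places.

35.778

For each coupon, P(seen in 96 purchases) = 1 - (38/39)^96 = 0.9174.
By linearity of expectation, E[distinct seen] = 39·(1 - (38/39)^96) = 35.7783.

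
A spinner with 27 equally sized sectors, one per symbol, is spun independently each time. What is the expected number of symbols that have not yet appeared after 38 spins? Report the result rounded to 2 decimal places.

For each symbol, P(unseen after 38) = (26/27)^38 = 0.238.
By linearity of expectation, E[unseen] = 27·(26/27)^38 = 6.435.

6.43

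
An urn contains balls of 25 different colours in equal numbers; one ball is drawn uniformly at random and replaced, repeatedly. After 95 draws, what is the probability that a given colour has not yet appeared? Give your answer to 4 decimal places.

0.0207

Each draw misses the fixed colour with probability (25-1)/25 = 24/25, independently.
P(still missing after 95) = (24/25)^95 = 0.02069.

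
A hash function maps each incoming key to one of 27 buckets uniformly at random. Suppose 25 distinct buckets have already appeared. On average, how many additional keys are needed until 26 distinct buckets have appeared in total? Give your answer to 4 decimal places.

13.5000

With k distinct buckets already seen, the next new one takes an expected 27/(27-k) keys.
Only the k = 25 term is needed: E = 27/2 = 13.50000.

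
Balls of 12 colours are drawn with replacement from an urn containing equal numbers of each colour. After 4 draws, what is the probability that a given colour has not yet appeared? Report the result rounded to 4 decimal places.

On each draw the fixed colour fails to appear with probability 11/12.
P(still missing after 4) = (11/12)^4 = 0.70607.

0.7061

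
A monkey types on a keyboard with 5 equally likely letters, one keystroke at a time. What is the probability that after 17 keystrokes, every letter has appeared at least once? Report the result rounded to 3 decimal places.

0.889

By inclusion–exclusion over which letters are missing,
P(all seen) = Σ_{j=0}^{5} (-1)^j C(5,j)((5-j)/5)^17
= 1.0000 - 0.1126 + 0.0017 - 0.0000 + 0.0000 - 0.0000
= 0.8891.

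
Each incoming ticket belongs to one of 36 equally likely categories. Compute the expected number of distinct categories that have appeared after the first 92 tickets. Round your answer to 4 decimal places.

33.3039

For each category, P(seen in 92 tickets) = 1 - (35/36)^92 = 0.92511.
By linearity of expectation, E[distinct seen] = 36·(1 - (35/36)^92) = 33.30392.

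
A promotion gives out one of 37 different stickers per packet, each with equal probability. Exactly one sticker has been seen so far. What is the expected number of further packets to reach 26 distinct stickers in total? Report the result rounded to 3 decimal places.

With k distinct stickers already seen, the next new one takes an expected 37/(37-k) packets.
Sum over k = 1,...,25: E = 37/36 + 37/35 + 37/34 + ... + 37/13 + 37/12 = 42.7232.

42.723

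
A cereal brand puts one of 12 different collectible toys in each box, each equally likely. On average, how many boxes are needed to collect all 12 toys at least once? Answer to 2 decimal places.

Split into phases: going from k distinct to k+1 distinct takes on average 12/(12-k) boxes.
E[T] = 12/12 + 12/11 + 12/10 + ... + 12/2 + 12/1 = 12·H_{12}.
H_{12} = 3.103, so E[T] = 37.239.

37.24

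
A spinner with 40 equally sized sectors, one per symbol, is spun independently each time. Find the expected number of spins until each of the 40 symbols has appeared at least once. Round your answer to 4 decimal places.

The wait to go from k to k+1 distinct symbols is geometric with mean 40/(40-k).
E[T] = 40/40 + 40/39 + 40/38 + ... + 40/2 + 40/1 = 40·H_{40}.
H_{40} = 4.27854, so E[T] = 171.14172.

171.1417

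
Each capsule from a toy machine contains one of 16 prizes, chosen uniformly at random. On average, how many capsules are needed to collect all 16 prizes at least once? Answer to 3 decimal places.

54.092

Split into phases: going from k distinct to k+1 distinct takes on average 16/(16-k) capsules.
E[T] = 16/16 + 16/15 + 16/14 + ... + 16/2 + 16/1 = 16·H_{16}.
H_{16} = 3.3807, so E[T] = 54.0917.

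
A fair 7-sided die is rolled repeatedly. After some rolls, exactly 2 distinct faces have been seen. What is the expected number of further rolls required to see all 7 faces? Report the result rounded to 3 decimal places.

15.983

The wait to go from k to k+1 distinct faces is geometric with mean 7/(7-k).
Sum over k = 2,...,6: E = 7/5 + 7/4 + 7/3 + 7/2 + 7/1 = 15.9833.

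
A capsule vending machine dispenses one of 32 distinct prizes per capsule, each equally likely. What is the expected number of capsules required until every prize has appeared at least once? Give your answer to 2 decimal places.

129.87

After k distinct prizes have appeared, the next capsule gives a new one with probability (32-k)/32, so the expected wait for the (k+1)-th is 32/(32-k).
E[T] = 32/32 + 32/31 + 32/30 + ... + 32/2 + 32/1 = 32·H_{32}.
H_{32} = 4.058, so E[T] = 129.872.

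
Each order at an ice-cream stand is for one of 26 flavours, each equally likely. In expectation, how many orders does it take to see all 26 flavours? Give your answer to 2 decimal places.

The wait to go from k to k+1 distinct flavours is geometric with mean 26/(26-k).
E[T] = 26/26 + 26/25 + 26/24 + ... + 26/2 + 26/1 = 26·H_{26}.
H_{26} = 3.854, so E[T] = 100.215.

100.21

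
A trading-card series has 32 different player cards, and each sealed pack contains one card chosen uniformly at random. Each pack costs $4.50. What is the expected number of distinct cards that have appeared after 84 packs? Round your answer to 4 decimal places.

For each card, P(seen in 84 packs) = 1 - (31/32)^84 = 0.93053.
By linearity of expectation, E[distinct seen] = 32·(1 - (31/32)^84) = 29.77703.

29.7770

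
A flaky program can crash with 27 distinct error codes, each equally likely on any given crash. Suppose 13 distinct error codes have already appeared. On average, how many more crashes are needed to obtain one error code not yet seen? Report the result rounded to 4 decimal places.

1.9286

Each crash yields a new error code with probability (27-13)/27 = 14/27, so the wait is geometric with mean 27/14.
E = 27/14 = 1.92857.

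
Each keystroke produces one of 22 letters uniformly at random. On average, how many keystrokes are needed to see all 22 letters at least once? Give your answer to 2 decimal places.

81.20

After k distinct letters have appeared, the next keystroke gives a new one with probability (22-k)/22, so the expected wait for the (k+1)-th is 22/(22-k).
E[T] = 22/22 + 22/21 + 22/20 + ... + 22/2 + 22/1 = 22·H_{22}.
H_{22} = 3.691, so E[T] = 81.198.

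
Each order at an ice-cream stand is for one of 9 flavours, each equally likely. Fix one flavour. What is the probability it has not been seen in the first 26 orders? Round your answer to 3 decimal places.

0.047

Each order misses the fixed flavour with probability (9-1)/9 = 8/9, independently.
P(still missing after 26) = (8/9)^26 = 0.0468.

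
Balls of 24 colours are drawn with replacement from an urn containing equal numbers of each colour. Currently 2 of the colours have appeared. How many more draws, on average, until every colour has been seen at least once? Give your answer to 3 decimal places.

88.580

The wait to go from k to k+1 distinct colours is geometric with mean 24/(24-k).
Sum over k = 2,...,23: E = 24/22 + 24/21 + 24/20 + ... + 24/2 + 24/1 = 88.5795.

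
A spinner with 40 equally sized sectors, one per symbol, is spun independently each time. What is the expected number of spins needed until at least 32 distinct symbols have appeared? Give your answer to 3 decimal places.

62.427

With k distinct symbols already seen, the next new one arrives after an expected 40/(40-k) spins.
Sum over k = 0,...,31: E = 40/40 + 40/39 + 40/38 + ... + 40/10 + 40/9 = 62.4274.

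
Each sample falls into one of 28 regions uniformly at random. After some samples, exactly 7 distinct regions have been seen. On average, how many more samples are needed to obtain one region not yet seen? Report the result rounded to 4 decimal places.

The number of samples until the next new region is geometric with success probability 21/28, so its mean is 28/21.
E = 28/21 = 1.33333.

1.3333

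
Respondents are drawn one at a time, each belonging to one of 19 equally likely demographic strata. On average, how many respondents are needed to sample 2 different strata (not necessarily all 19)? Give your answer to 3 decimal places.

Going from k to k+1 distinct takes a geometric number of respondents with mean 19/(19-k).
Sum over k = 0,...,1: E = 19/19 + 19/18 = 2.0556.

2.056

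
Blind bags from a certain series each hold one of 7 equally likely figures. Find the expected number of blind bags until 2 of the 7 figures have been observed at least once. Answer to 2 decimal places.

2.17

With k distinct figures already seen, the next new one arrives after an expected 7/(7-k) blind bags.
Sum over k = 0,...,1: E = 7/7 + 7/6 = 2.167.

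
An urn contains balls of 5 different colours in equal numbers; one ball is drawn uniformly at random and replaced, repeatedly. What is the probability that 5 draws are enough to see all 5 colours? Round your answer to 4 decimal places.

0.0384

By inclusion–exclusion over which colours are missing,
P(all seen) = Σ_{j=0}^{5} (-1)^j C(5,j)((5-j)/5)^5
= 1.00000 - 1.63840 + 0.77760 - 0.10240 + 0.00160 - 0.00000
= 0.03840.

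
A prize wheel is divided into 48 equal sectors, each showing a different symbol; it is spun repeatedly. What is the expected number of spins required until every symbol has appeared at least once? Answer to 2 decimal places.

The wait to go from k to k+1 distinct symbols is geometric with mean 48/(48-k).
E[T] = 48/48 + 48/47 + 48/46 + ... + 48/2 + 48/1 = 48·H_{48}.
H_{48} = 4.459, so E[T] = 214.022.

214.02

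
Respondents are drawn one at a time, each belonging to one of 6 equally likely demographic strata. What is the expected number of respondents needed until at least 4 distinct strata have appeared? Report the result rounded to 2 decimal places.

With k distinct strata already seen, the next new one arrives after an expected 6/(6-k) respondents.
Sum over k = 0,...,3: E = 6/6 + 6/5 + 6/4 + 6/3 = 5.700.

5.70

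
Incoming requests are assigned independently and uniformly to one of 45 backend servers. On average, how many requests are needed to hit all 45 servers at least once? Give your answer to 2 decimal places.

197.77

Split into phases: going from k distinct to k+1 distinct takes on average 45/(45-k) requests.
E[T] = 45/45 + 45/44 + 45/43 + ... + 45/2 + 45/1 = 45·H_{45}.
H_{45} = 4.395, so E[T] = 197.773.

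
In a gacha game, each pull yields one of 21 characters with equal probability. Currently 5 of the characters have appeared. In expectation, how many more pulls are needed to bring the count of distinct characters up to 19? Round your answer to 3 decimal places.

39.495

The wait to go from k to k+1 distinct characters is geometric with mean 21/(21-k).
Sum over k = 5,...,18: E = 21/16 + 21/15 + 21/14 + ... + 21/4 + 21/3 = 39.4953.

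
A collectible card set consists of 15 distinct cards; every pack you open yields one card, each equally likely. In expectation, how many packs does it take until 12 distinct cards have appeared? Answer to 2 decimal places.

With k distinct cards already seen, the next new one arrives after an expected 15/(15-k) packs.
Sum over k = 0,...,11: E = 15/15 + 15/14 + 15/13 + ... + 15/5 + 15/4 = 22.273.

22.27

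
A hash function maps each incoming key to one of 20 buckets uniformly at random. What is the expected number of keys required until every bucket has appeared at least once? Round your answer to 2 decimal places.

71.95

The wait to go from k to k+1 distinct buckets is geometric with mean 20/(20-k).
E[T] = 20/20 + 20/19 + 20/18 + ... + 20/2 + 20/1 = 20·H_{20}.
H_{20} = 3.598, so E[T] = 71.955.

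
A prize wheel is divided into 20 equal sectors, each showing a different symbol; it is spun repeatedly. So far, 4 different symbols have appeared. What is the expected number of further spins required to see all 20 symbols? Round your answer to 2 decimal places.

67.61

The wait to go from k to k+1 distinct symbols is geometric with mean 20/(20-k).
Sum over k = 4,...,19: E = 20/16 + 20/15 + 20/14 + ... + 20/2 + 20/1 = 67.615.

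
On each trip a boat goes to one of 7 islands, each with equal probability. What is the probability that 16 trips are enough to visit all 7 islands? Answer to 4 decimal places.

0.4977

Let A_i be the event that island i is missing after 16 trips. By inclusion–exclusion on the A_i,
P(all seen) = Σ_{j=0}^{7} (-1)^j C(7,j)((7-j)/7)^16
= 1.00000 - 0.59422 + 0.09642 - 0.00452 + 0.00005 - 0.00000 + 0.00000 - 0.00000
= 0.49772.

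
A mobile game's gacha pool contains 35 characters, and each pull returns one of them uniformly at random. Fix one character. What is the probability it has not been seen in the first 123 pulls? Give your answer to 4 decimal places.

On each pull the fixed character fails to appear with probability 34/35.
P(still missing after 123) = (34/35)^123 = 0.02828.

0.0283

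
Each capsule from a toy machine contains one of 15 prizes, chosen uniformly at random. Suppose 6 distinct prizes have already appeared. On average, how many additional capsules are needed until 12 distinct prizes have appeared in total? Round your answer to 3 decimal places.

14.935

With k distinct prizes already seen, the next new one takes an expected 15/(15-k) capsules.
Sum over k = 6,...,11: E = 15/9 + 15/8 + 15/7 + 15/6 + 15/5 + 15/4 = 14.9345.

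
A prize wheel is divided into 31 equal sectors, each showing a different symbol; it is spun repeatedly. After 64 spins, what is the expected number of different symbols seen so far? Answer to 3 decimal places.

27.198

For each symbol, P(seen in 64 spins) = 1 - (30/31)^64 = 0.8774.
By linearity of expectation, E[distinct seen] = 31·(1 - (30/31)^64) = 27.1983.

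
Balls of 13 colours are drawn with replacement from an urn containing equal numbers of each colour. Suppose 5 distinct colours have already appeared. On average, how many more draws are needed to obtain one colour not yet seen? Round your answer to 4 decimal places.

1.6250

The number of draws until the next new colour is geometric with success probability 8/13, so its mean is 13/8.
E = 13/8 = 1.62500.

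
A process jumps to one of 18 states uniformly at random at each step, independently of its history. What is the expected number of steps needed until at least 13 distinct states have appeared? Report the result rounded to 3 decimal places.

With k distinct states already seen, the next new one arrives after an expected 18/(18-k) steps.
Sum over k = 0,...,12: E = 18/18 + 18/17 + 18/16 + ... + 18/7 + 18/6 = 21.8119.

21.812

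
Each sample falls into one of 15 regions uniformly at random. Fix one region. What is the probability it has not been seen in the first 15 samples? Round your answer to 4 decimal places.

On each sample the fixed region fails to appear with probability 14/15.
P(still missing after 15) = (14/15)^15 = 0.35526.

0.3553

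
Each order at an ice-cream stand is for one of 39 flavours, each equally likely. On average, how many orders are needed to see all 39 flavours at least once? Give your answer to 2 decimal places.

165.89

The wait to go from k to k+1 distinct flavours is geometric with mean 39/(39-k).
E[T] = 39/39 + 39/38 + 39/37 + ... + 39/2 + 39/1 = 39·H_{39}.
H_{39} = 4.254, so E[T] = 165.888.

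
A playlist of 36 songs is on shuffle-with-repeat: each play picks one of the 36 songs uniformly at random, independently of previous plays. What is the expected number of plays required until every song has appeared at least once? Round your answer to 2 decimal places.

150.28

After k distinct songs have appeared, the next play gives a new one with probability (36-k)/36, so the expected wait for the (k+1)-th is 36/(36-k).
E[T] = 36/36 + 36/35 + 36/34 + ... + 36/2 + 36/1 = 36·H_{36}.
H_{36} = 4.175, so E[T] = 150.284.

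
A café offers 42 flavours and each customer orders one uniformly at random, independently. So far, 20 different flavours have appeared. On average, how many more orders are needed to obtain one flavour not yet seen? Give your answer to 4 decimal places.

1.9091

Each order yields a new flavour with probability (42-20)/42 = 22/42, so the wait is geometric with mean 42/22.
E = 42/22 = 1.90909.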